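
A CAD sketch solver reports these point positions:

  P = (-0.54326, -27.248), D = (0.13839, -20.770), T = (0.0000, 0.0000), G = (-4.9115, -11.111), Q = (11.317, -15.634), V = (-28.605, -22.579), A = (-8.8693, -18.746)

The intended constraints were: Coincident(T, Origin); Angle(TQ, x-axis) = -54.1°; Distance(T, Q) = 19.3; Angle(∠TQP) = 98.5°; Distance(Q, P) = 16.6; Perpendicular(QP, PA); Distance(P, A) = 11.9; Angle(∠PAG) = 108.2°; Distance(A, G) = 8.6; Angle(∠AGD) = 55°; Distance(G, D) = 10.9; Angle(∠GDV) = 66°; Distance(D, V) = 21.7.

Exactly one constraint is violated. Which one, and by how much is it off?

Distance(D, V) = 21.7 — off by 7.10.

T = (0.00, 0.00) ✓; TQ at -54.10° ✓; |TQ| = 19.30 ✓; ∠TQP = 98.50° ✓; |QP| = 16.60 ✓; ∠(QP, PA) = 90.00° ✓; |PA| = 11.90 ✓; ∠PAG = 108.2° ✓; |AG| = 8.600 ✓; ∠AGD = 55.00° ✓; |GD| = 10.90 ✓; ∠GDV = 66.00° ✓; |DV| = 28.80 ✗.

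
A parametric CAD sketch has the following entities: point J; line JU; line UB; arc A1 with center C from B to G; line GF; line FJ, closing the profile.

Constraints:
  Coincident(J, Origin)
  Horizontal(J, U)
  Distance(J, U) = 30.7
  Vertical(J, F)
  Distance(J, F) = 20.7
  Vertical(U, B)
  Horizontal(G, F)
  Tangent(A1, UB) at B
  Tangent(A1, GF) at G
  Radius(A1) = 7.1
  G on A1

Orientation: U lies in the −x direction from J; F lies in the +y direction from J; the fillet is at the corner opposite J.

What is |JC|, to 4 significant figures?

27.24

J is at the origin; JU is horizontal with |JU| = 30.7 and U on the −x side, so U = (-30.70, 0.000). JF is vertical with |JF| = 20.7 and F on the +y side, so F = (0.000, 20.70). The virtual corner opposite J is at (-30.70, 20.70). Tangency of A1 to UB means the radius CB is perpendicular to UB and the tangent condition forces CG to be normal to GF, with radius 7.1, so the center C sits 7.1 in from both sides at C = (-23.60, 13.60). Then |JC| = |C − J| = 27.24.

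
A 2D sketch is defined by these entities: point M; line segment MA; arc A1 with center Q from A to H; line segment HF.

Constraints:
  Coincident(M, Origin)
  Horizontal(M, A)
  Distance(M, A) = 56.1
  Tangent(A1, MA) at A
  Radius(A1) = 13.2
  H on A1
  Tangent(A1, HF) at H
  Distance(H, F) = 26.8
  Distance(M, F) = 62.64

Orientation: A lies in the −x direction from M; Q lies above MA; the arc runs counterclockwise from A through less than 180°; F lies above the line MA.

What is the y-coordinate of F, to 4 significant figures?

41.60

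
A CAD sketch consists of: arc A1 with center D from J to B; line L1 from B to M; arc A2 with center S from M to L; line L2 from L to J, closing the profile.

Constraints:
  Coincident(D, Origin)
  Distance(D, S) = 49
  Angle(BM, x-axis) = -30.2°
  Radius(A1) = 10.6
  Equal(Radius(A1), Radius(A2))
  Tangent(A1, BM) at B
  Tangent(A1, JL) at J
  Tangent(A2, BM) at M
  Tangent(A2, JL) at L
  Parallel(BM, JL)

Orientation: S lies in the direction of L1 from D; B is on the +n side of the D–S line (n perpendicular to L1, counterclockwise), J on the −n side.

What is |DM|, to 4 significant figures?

50.13

The slot axis is L1's direction at -30.2°, so u = (cos -30.2°, sin -30.2°) = (0.8643, -0.5030) and n = (−sin -30.2°, cos -30.2°) = (0.5030, 0.8643). D is at the origin and S lies 49.0 along u from D, so S = 49.0·u = (42.35, -24.65). Tangency of A1 to both parallel lines with radius 10.6 puts B and J at D ± 10.6·n: B = (5.332, 9.161), J = (-5.332, -9.161). Equal radii place M and L the same way about S: M = S + 10.6·n = (47.68, -15.49), L = S − 10.6·n = (37.02, -33.81). Then |DM| = |M − D| = 50.13.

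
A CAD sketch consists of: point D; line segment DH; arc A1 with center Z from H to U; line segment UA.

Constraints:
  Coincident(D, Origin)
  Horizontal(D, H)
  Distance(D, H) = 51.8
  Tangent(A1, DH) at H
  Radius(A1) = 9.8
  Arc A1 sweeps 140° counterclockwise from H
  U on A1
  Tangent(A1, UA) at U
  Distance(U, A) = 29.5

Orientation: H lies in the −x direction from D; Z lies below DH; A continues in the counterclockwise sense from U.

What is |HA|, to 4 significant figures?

39.76

D is at the origin; DH is horizontal with |DH| = 51.8 and H on the −x side, so H = (-51.80, 0.000). A1 meets DH tangentially, so ZH is at right angles to DH, so Z = H + (0, -9.8) = (-51.80, -9.800). On A1, H sits at bearing 90° from Z; a 140° counterclockwise sweep puts U at bearing 230°, so U = Z + 9.8·(cos 230°, sin 230°) = (-58.10, -17.31). The tangent condition forces ZU to be normal to UA, so UA runs along (−sin 230°, cos 230°); with |UA| = 29.5, A = (-35.50, -36.27). Then |HA| = |A − H| = 39.76.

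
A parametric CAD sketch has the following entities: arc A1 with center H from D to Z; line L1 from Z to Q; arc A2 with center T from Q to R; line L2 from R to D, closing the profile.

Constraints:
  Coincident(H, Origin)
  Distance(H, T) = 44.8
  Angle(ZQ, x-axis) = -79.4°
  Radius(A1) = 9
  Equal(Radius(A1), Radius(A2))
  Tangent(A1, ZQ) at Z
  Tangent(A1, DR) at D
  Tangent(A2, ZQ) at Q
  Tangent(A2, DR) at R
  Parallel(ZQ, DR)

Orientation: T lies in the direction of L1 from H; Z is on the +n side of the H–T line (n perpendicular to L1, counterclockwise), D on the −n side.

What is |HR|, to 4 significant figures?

45.70

The slot axis is L1's direction at -79.4°, so u = (cos -79.4°, sin -79.4°) = (0.1840, -0.9829) and n = (−sin -79.4°, cos -79.4°) = (0.9829, 0.1840). H is at the origin and T lies 44.8 along u from H, so T = 44.8·u = (8.241, -44.04). Tangency of A1 to both parallel lines with radius 9.0 puts Z and D at H ± 9.0·n: Z = (8.846, 1.656), D = (-8.846, -1.656). Equal radii place Q and R the same way about T: Q = T + 9.0·n = (17.09, -42.38), R = T − 9.0·n = (-0.6054, -45.69). Then |HR| = |R − H| = 45.70.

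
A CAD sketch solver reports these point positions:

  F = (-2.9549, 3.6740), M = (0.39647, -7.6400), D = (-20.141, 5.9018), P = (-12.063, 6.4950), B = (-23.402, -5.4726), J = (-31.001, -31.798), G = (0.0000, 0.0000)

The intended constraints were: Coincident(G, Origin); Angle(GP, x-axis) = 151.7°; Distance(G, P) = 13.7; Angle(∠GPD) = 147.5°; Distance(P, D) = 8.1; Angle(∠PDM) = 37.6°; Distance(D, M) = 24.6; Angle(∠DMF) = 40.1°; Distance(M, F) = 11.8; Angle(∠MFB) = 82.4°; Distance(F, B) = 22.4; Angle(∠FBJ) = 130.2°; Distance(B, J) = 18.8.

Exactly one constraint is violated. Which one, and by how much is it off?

Distance(B, J) = 18.8 — off by 8.60.

G = (0.00, 0.00) ✓; GP at 151.7° ✓; |GP| = 13.70 ✓; ∠GPD = 147.5° ✓; |PD| = 8.100 ✓; ∠PDM = 37.60° ✓; |DM| = 24.60 ✓; ∠DMF = 40.10° ✓; |MF| = 11.80 ✓; ∠MFB = 82.40° ✓; |FB| = 22.40 ✓; ∠FBJ = 130.2° ✓; |BJ| = 27.40 ✗.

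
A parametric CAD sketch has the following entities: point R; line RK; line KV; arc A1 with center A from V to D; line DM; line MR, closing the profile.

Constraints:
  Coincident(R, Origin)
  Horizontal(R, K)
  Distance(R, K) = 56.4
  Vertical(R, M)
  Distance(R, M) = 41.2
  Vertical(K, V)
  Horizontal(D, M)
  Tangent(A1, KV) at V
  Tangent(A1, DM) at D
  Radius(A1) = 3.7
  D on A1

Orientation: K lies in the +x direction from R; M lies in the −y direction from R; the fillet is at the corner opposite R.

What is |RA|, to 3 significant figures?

64.7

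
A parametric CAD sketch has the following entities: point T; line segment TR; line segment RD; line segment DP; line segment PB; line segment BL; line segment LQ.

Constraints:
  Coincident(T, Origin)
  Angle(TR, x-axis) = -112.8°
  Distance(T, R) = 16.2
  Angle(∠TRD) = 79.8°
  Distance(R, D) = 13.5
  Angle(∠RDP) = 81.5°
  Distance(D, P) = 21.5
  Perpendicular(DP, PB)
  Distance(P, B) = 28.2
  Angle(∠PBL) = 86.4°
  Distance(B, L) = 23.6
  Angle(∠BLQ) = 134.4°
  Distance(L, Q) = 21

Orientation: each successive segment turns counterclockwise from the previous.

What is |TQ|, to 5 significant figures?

33.222

∠PBL = 86.4° gives BL at -90.500° from the x-axis; with |BL| = 23.6, L = (-19.899, -18.017). ∠BLQ = 134.4° gives LQ at -44.900° from the x-axis; with |LQ| = 21.0, Q = (-5.0243, -32.840). Then |TQ| = |Q − T| = 33.222.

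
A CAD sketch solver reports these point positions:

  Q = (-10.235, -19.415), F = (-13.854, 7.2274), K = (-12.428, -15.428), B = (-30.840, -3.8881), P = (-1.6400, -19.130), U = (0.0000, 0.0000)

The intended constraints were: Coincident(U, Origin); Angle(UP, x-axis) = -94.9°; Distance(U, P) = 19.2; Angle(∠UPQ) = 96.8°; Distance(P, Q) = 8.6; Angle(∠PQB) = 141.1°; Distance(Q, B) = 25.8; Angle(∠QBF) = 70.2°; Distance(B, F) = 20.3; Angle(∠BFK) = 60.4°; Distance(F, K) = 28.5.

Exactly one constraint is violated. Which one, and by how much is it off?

Distance(F, K) = 28.5 — off by 5.80.

U = (0.00, 0.00) ✓; UP at -94.90° ✓; |UP| = 19.20 ✓; ∠UPQ = 96.80° ✓; |PQ| = 8.600 ✓; ∠PQB = 141.1° ✓; |QB| = 25.80 ✓; ∠QBF = 70.20° ✓; |BF| = 20.30 ✓; ∠BFK = 60.40° ✓; |FK| = 22.70 ✗.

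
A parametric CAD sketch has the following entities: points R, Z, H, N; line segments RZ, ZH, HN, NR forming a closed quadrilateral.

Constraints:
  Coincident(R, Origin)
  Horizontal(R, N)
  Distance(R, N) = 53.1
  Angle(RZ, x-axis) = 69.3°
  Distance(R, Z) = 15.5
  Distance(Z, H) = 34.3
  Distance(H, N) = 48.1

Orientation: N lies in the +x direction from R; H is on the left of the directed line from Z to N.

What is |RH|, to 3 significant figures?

49.2

Checks: R.y = 0.00, N.y = 0.00 ✓; |ZH| = 34.30 ✓; |HN| = 48.10 ✓.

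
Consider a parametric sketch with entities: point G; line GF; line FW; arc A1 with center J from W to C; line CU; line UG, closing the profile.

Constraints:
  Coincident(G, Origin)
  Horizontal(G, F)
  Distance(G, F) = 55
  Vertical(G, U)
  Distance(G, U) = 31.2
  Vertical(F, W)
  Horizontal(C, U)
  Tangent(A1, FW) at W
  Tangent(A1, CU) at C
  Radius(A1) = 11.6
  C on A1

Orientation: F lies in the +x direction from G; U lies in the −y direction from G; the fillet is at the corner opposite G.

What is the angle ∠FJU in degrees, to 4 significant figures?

135.6°

G is at the origin; G and F share the same y with |GF| = 55.0 and F on the +x side, so F = (55.00, 0.000). G and U share the same x with |GU| = 31.2 and U on the −y side, so U = (0.000, -31.20). The virtual corner opposite G is at (55.00, -31.20). The tangent condition forces JW to be normal to FW and tangency of A1 to CU means the radius JC is perpendicular to CU, with radius 11.6, so the center J sits 11.6 in from both sides at J = (43.40, -19.60). Then cos ∠FJU = JF·JU / (|JF||JU|), giving 135.6°.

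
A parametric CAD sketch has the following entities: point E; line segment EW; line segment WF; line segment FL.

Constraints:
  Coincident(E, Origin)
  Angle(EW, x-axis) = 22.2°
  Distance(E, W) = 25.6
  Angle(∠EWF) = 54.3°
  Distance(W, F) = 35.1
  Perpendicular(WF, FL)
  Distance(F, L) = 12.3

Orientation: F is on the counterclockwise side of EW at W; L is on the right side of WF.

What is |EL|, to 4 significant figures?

38.75

E is at the origin; EW runs at 22.2° with length 25.6, so W = 25.6·(cos 22.2°, sin 22.2°) = (23.70, 9.673). ∠EWF = 54.3°, so WF runs at 22.2° + (180° − 54.3°) = 147.9° from the x-axis; with |WF| = 35.1, F = W + 35.1·(cos 147.9°, sin 147.9°) = (-6.032, 28.32). WF ⟂ FL; with |FL| = 12.3 on the right of WF, L = F + 12.3·(0.5314, 0.8471) = (0.5045, 38.74). Then |EL| = |L − E| = 38.75.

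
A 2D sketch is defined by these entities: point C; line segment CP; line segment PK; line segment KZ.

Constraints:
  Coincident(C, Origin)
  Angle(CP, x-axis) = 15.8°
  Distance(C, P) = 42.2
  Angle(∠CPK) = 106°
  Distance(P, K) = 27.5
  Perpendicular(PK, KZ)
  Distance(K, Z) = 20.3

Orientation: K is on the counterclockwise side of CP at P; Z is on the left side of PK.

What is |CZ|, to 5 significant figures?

44.068

∠CPK = 106.0°, so PK runs at 15.8° + (180° − 106.0°) = 89.800° from the x-axis; with |PK| = 27.5, K = P + 27.5·(cos 89.800°, sin 89.800°) = (40.702, 38.990). PK is perpendicular to KZ; with |KZ| = 20.3 on the left of PK, Z = K + 20.3·(-0.99999, 0.0034907) = (20.402, 39.061). Then |CZ| = |Z − C| = 44.068.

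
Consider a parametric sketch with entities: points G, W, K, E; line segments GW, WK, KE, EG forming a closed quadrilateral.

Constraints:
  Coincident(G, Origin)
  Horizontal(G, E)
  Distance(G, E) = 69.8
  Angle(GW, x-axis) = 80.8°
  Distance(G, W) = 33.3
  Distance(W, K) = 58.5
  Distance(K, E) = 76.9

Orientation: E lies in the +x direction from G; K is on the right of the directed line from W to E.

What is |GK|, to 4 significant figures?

25.21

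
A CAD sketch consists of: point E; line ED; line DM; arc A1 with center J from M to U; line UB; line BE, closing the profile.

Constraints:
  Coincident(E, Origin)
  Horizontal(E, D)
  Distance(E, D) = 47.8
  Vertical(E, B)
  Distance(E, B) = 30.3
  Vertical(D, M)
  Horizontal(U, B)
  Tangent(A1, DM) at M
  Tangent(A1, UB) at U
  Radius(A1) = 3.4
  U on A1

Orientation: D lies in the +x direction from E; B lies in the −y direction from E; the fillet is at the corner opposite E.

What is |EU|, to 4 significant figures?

53.75

E is at the origin; ED is horizontal with |ED| = 47.8 and D on the +x side, so D = (47.80, 0.000). E and B share the same x with |EB| = 30.3 and B on the −y side, so B = (0.000, -30.30). The virtual corner opposite E is at (47.80, -30.30). Since A1 is tangent to DM there, JM ⟂ DM and tangency of A1 to UB means the radius JU is perpendicular to UB, with radius 3.4, so the center J sits 3.4 in from both sides at J = (44.40, -26.90). That places the tangent points at M = (47.80, -26.90) on DM and U = (44.40, -30.30) on UB. Then |EU| = |U − E| = 53.75.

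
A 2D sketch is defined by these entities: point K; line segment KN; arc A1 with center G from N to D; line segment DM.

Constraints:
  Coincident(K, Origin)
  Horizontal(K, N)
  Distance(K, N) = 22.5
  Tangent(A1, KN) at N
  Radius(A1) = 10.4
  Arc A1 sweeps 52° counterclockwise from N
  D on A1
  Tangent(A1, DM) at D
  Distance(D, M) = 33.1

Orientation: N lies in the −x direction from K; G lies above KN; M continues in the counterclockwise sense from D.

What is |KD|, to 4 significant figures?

14.85

K is at the origin; K and N share the same y with |KN| = 22.5 and N on the −x side, so N = (-22.50, 0.000). Tangency of A1 to KN means the radius GN is perpendicular to KN, so G = N + (0, 10.4) = (-22.50, 10.40). On A1, N sits at bearing -90° from G; a 52° counterclockwise sweep puts D at bearing -38°, so D = G + 10.4·(cos -38°, sin -38°) = (-14.30, 3.997). Then |KD| = |D − K| = 14.85.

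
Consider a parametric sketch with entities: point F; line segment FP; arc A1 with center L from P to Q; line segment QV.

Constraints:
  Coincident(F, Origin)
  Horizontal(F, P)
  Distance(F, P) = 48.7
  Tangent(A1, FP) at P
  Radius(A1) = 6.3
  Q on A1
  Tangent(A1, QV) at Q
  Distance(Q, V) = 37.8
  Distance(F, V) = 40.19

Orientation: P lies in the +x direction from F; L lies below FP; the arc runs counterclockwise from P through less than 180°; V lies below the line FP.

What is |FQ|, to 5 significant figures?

43.617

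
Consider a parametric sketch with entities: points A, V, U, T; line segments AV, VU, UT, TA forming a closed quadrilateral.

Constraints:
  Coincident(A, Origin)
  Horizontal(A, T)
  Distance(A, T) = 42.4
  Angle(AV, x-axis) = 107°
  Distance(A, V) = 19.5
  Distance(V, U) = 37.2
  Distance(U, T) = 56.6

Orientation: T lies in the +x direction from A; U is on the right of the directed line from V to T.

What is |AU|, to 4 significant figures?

21.33

A is at the origin; A and T share the same y with |AT| = 42.4 and T in +x, so T = (42.4, 0). AV runs at 107.0° with |AV| = 19.5, so V = (-5.701, 18.65). U is determined by |VU| = 37.2 and |UT| = 56.6 together: it lies at the intersection of circle(V, 37.2) and circle(T, 56.6). With |VT| = 51.59, the foot of the radical line on VT is 8.158 from V and the perpendicular offset is √(37.2² − 8.158²) = 36.29. Taking the right-of-VT solution: U = (-11.21, -18.14).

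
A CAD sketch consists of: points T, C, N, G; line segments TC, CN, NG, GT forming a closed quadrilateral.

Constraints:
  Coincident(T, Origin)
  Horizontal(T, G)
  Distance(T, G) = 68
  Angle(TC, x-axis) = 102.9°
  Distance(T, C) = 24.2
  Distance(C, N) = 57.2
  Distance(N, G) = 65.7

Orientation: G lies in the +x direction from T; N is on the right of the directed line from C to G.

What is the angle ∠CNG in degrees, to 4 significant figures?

77.37°

T is at the origin; TG is horizontal with |TG| = 68.0 and G in +x, so G = (68.0, 0). TC runs at 102.9° with |TC| = 24.2, so C = (-5.403, 23.59). N is determined by |CN| = 57.2 and |NG| = 65.7 together: it lies at the intersection of circle(C, 57.2) and circle(G, 65.7). With |CG| = 77.10, the foot of the radical line on CG is 31.78 from C and the perpendicular offset is √(57.2² − 31.78²) = 47.56. Taking the right-of-CG solution: N = (10.30, -31.41).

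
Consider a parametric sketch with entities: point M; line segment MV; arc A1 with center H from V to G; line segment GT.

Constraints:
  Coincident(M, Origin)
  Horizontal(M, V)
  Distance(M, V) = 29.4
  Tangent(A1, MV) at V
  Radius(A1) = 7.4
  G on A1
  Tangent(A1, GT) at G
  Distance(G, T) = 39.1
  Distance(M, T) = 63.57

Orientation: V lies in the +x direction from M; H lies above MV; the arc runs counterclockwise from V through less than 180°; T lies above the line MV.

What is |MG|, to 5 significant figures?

36.969

Checks: ∠(HV, VM) = 90.00° ✓; |HG| = 7.400 ✓; ∠(HG, GT) = 90.00° ✓; |GT| = 39.10 ✓; |MT| = 63.57 ✓.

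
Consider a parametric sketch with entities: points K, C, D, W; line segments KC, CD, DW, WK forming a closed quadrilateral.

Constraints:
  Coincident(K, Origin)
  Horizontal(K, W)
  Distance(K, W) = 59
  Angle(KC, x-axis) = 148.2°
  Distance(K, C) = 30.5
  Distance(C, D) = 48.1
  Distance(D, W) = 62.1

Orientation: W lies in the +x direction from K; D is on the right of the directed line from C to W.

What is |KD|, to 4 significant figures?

23.50

Checks: |KW| = 59.00 ✓; |KC| = 30.50 ✓; |CD| = 48.10 ✓; |DW| = 62.10 ✓.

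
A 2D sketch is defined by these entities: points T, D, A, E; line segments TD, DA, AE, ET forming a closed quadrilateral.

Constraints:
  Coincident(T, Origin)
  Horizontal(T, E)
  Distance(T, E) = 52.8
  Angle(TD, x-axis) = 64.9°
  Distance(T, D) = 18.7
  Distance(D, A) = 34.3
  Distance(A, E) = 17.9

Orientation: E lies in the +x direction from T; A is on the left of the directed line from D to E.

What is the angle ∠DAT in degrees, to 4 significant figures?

23.11°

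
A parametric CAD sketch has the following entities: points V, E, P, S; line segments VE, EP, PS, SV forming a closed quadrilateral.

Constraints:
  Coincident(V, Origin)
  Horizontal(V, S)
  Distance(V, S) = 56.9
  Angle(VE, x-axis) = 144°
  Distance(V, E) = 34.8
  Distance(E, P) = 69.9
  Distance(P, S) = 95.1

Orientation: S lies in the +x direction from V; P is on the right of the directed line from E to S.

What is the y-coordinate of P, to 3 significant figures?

-49.3

V is at the origin; V and S share the same y with |VS| = 56.9 and S in +x, so S = (56.9, 0). VE runs at 144.0° with |VE| = 34.8, so E = (-28.2, 20.5). P is determined by |EP| = 69.9 and |PS| = 95.1 together: it lies at the intersection of circle(E, 69.9) and circle(S, 95.1). With |ES| = 87.5, the foot of the radical line on ES is 20.0 from E and the perpendicular offset is √(69.9² − 20.0²) = 67.0. Taking the right-of-ES solution: P = (-24.4, -49.3).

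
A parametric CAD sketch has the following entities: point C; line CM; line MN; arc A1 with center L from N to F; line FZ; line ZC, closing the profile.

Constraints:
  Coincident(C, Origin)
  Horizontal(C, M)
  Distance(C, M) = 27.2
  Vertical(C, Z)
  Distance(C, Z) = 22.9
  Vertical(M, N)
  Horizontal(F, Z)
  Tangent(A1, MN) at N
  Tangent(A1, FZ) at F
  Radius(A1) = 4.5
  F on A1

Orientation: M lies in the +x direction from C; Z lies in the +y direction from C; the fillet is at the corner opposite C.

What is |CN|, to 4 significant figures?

32.84

The virtual corner opposite C is at (27.20, 22.90). A1 meets MN tangentially, so LN is at right angles to MN and tangency of A1 to FZ means the radius LF is perpendicular to FZ, with radius 4.5, so the center L sits 4.5 in from both sides at L = (22.70, 18.40). That places the tangent points at N = (27.20, 18.40) on MN and F = (22.70, 22.90) on FZ. Then |CN| = |N − C| = 32.84.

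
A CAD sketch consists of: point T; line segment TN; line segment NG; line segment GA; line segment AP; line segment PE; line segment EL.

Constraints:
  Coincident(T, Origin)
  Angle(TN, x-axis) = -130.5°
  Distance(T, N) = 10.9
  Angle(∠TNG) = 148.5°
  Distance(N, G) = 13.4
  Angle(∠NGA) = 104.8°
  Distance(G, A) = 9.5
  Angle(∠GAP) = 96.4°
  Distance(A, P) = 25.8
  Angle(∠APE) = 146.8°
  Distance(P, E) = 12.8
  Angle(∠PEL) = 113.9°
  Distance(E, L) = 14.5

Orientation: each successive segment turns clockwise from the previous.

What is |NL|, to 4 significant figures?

23.80

T is at the origin; TN runs at -130.5° with length 10.9, so N = (-7.079, -8.288). ∠TNG = 148.5° gives NG at -162.0° from the x-axis; with |NG| = 13.4, G = (-19.82, -12.43). ∠NGA = 104.8° gives GA at 122.8° from the x-axis; with |GA| = 9.5, A = (-24.97, -4.444). ∠GAP = 96.4° gives AP at 39.20° from the x-axis; with |AP| = 25.8, P = (-4.976, 11.86). ∠APE = 146.8° gives PE at 6.000° from the x-axis; with |PE| = 12.8, E = (7.754, 13.20). ∠PEL = 113.9° gives EL at -60.10° from the x-axis; with |EL| = 14.5, L = (14.98, 0.6304). Then |NL| = |L − N| = 23.80.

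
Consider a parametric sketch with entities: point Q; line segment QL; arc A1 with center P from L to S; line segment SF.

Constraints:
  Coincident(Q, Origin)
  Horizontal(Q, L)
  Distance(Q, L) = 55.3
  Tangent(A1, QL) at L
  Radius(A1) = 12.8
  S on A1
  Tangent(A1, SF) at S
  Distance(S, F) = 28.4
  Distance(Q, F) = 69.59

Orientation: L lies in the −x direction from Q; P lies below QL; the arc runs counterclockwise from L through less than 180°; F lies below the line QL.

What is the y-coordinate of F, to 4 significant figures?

-43.92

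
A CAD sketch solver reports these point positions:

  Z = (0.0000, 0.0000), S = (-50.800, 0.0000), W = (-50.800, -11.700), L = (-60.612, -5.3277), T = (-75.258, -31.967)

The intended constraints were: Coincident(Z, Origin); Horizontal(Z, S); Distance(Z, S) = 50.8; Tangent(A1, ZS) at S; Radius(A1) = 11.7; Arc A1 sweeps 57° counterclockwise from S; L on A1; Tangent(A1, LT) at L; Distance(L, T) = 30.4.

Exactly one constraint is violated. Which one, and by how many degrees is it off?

Tangent(A1, LT) at L — off by 4.20°.

Z = (0.00, 0.00) ✓; Z.y = 0.00, S.y = 0.00 ✓; |ZS| = 50.80 ✓; ∠(WS, SZ) = 90.00° ✓; |WS| = 11.70 ✓; bearing(W→L) − bearing(W→S) = 57.00° ✓; |WL| = 11.70 ✓; ∠(WL, LT) = 85.80° ✗; |LT| = 30.40 ✓.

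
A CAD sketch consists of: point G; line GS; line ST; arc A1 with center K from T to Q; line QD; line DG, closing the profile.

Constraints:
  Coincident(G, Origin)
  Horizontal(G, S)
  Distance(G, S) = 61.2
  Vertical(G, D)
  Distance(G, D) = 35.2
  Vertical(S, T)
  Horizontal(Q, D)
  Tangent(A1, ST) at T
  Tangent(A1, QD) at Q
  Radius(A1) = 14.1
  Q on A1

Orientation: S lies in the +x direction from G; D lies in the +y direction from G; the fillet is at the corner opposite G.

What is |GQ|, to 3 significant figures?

58.8

G is at the origin; GS is horizontal with |GS| = 61.2 and S on the +x side, so S = (61.2, 0.00). GD is vertical with |GD| = 35.2 and D on the +y side, so D = (0.00, 35.2). The virtual corner opposite G is at (61.2, 35.2). A1 meets ST tangentially, so KT is at right angles to ST and since A1 is tangent to QD there, KQ ⟂ QD, with radius 14.1, so the center K sits 14.1 in from both sides at K = (47.1, 21.1). That places the tangent points at T = (61.2, 21.1) on ST and Q = (47.1, 35.2) on QD. Then |GQ| = |Q − G| = 58.8.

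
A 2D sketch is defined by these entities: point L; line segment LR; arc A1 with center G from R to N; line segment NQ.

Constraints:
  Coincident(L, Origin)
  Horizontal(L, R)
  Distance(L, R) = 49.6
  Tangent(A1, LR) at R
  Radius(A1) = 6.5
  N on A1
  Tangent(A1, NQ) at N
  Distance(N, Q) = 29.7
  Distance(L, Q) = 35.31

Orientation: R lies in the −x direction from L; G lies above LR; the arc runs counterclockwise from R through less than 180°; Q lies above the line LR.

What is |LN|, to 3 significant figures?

44.7

Checks: |GN| = 6.500 ✓; ∠(GN, NQ) = 90.00° ✓; |NQ| = 29.70 ✓; |LQ| = 35.31 ✓.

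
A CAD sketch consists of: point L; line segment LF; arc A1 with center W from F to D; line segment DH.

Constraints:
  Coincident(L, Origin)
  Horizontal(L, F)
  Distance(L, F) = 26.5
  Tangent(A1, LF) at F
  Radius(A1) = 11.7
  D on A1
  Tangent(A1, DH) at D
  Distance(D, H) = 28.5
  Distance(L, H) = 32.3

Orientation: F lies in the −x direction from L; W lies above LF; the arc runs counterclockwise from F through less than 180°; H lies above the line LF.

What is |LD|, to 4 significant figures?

17.28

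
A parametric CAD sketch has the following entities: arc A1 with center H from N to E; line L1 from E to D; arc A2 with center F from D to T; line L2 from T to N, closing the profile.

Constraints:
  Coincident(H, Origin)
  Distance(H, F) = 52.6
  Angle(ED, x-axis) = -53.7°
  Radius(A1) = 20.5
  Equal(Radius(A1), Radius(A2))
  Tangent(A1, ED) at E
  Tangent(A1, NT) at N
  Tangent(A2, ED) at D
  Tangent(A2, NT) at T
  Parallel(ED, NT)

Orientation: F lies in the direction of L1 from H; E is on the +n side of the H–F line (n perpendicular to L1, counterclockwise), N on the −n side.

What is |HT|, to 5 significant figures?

56.454

The slot axis is L1's direction at -53.7°, so u = (cos -53.7°, sin -53.7°) = (0.59201, -0.80593) and n = (−sin -53.7°, cos -53.7°) = (0.80593, 0.59201). H is at the origin and F lies 52.6 along u from H, so F = 52.6·u = (31.140, -42.392). Tangency of A1 to both parallel lines with radius 20.5 puts E and N at H ± 20.5·n: E = (16.522, 12.136), N = (-16.522, -12.136). Equal radii place D and T the same way about F: D = F + 20.5·n = (47.661, -30.256), T = F − 20.5·n = (14.618, -54.528). Then |HT| = |T − H| = 56.454.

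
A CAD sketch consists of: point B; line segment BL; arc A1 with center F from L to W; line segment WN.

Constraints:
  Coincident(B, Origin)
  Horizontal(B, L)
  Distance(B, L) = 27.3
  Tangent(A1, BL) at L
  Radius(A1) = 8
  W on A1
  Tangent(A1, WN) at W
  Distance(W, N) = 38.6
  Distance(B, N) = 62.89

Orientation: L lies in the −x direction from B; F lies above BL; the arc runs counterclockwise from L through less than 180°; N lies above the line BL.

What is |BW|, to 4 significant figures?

25.00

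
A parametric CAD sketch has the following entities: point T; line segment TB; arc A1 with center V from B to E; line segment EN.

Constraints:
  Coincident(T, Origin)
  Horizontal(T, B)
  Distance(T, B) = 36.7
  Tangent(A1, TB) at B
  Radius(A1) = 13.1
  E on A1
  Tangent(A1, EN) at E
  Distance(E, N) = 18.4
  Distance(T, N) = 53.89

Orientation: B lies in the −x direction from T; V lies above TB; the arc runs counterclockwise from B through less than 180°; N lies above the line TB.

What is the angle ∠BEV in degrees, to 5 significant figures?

22.186°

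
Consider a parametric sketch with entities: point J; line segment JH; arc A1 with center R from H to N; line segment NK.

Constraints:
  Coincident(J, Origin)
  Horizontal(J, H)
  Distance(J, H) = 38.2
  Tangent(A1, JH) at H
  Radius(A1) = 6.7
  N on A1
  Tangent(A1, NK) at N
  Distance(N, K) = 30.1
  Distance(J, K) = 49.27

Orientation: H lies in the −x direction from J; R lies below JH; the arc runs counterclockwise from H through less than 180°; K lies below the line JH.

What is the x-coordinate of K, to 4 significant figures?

-32.52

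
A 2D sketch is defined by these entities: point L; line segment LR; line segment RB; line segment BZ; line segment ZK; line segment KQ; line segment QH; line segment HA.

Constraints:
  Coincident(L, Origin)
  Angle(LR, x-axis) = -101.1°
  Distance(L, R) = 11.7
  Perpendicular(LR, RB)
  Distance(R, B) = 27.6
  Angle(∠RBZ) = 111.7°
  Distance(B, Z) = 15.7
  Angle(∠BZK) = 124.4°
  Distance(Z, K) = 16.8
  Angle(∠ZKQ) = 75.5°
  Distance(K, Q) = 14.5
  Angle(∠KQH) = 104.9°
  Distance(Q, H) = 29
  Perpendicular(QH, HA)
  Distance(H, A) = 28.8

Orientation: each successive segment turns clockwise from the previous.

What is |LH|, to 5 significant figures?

35.441

L is at the origin; LR runs at -101.1° with length 11.7, so R = (-2.2525, -11.481). The perpendicularity gives RB at right angles to LR, so RB runs at 168.90°; with |RB| = 27.6, B = (-29.336, -6.1675). ∠RBZ = 111.7° gives BZ at 100.60° from the x-axis; with |BZ| = 15.7, Z = (-32.224, 9.2646). ∠BZK = 124.4° gives ZK at 45.000° from the x-axis; with |ZK| = 16.8, K = (-20.345, 21.144). ∠ZKQ = 75.5° gives KQ at -59.500° from the x-axis; with |KQ| = 14.5, Q = (-12.986, 8.6503). ∠KQH = 104.9° gives QH at -134.60° from the x-axis; with |QH| = 29.0, H = (-33.348, -11.998). Then |LH| = |H − L| = 35.441.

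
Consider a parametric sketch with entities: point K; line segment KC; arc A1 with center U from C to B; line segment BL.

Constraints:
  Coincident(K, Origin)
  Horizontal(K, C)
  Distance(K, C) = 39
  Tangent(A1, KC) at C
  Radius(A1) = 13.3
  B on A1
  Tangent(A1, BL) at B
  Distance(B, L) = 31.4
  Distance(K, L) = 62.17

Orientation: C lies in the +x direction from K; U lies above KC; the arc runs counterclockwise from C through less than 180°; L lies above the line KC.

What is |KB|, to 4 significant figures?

54.50

Checks: |UB| = 13.30 ✓; ∠(UB, BL) = 90.00° ✓; |BL| = 31.40 ✓; |KL| = 62.17 ✓.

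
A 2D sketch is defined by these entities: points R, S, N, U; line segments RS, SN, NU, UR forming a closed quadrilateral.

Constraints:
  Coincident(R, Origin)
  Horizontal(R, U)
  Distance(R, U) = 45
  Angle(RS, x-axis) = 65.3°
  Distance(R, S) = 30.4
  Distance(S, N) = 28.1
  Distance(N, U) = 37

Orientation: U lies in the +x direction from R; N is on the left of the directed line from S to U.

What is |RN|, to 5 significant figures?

53.709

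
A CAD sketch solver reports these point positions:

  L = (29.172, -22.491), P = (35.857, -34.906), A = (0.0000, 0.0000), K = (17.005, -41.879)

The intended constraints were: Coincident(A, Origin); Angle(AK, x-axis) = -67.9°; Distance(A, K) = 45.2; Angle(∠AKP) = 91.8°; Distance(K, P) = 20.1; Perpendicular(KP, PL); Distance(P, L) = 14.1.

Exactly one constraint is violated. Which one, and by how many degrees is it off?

Perpendicular(KP, PL) — off by 8.00°.

A = (0.00, 0.00) ✓; AK at -67.90° ✓; |AK| = 45.20 ✓; ∠AKP = 91.80° ✓; |KP| = 20.10 ✓; ∠(KP, PL) = 98.00° ✗; |PL| = 14.10 ✓.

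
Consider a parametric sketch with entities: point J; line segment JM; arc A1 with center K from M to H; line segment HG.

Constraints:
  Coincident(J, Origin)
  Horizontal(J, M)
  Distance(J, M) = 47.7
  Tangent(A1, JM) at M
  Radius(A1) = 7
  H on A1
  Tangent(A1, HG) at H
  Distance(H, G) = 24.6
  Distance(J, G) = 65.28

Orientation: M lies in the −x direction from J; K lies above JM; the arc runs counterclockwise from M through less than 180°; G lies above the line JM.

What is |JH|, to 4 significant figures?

43.76

Checks: J.y = 0.00, M.y = 0.00 ✓; |KH| = 7.000 ✓; ∠(KH, HG) = 90.00° ✓; |HG| = 24.60 ✓; |JG| = 65.28 ✓.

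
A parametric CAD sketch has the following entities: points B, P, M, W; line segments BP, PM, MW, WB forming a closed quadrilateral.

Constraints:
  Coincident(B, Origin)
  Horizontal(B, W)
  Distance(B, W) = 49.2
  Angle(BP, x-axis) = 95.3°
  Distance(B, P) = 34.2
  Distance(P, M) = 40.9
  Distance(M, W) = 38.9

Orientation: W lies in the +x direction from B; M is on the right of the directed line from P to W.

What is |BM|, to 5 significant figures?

11.469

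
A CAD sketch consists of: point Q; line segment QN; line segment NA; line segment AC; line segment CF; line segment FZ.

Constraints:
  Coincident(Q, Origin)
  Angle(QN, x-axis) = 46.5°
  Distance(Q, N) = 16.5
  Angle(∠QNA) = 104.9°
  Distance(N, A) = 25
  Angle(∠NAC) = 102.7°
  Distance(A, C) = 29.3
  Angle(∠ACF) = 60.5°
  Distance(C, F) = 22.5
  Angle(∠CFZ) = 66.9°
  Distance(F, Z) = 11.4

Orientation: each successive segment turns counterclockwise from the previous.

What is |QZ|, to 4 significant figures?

21.62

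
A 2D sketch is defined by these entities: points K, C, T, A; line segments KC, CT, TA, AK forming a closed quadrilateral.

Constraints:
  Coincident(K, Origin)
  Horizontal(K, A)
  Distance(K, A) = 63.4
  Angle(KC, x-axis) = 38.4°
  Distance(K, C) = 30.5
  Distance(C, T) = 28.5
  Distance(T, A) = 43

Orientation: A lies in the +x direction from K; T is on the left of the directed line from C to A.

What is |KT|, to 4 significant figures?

58.94

K is at the origin; KA is horizontal with |KA| = 63.4 and A in +x, so A = (63.4, 0). KC runs at 38.4° with |KC| = 30.5, so C = (23.90, 18.95). T is determined by |CT| = 28.5 and |TA| = 43.0 together: it lies at the intersection of circle(C, 28.5) and circle(A, 43.0). With |CA| = 43.81, the foot of the radical line on CA is 10.07 from C and the perpendicular offset is √(28.5² − 10.07²) = 26.66. Taking the left-of-CA solution: T = (44.51, 38.63).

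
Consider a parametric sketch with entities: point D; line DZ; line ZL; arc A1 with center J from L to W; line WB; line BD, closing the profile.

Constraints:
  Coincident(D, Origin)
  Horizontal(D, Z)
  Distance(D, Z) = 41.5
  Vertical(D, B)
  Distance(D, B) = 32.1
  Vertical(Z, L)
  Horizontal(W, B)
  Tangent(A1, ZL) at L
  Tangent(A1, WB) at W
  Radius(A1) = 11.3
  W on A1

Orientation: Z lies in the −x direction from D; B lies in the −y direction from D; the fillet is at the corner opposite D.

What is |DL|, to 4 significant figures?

46.42

D is at the origin; DZ is horizontal with |DZ| = 41.5 and Z on the −x side, so Z = (-41.50, 0.000). DB is vertical with |DB| = 32.1 and B on the −y side, so B = (0.000, -32.10). The virtual corner opposite D is at (-41.50, -32.10). Tangency of A1 to ZL means the radius JL is perpendicular to ZL and since A1 is tangent to WB there, JW ⟂ WB, with radius 11.3, so the center J sits 11.3 in from both sides at J = (-30.20, -20.80). That places the tangent points at L = (-41.50, -20.80) on ZL and W = (-30.20, -32.10) on WB. Then |DL| = |L − D| = 46.42.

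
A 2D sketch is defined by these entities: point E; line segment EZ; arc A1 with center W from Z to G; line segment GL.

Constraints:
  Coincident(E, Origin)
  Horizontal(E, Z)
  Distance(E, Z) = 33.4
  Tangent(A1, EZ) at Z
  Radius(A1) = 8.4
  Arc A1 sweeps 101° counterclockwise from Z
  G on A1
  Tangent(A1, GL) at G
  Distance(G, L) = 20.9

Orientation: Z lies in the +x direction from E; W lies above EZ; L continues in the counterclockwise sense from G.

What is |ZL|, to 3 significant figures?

30.8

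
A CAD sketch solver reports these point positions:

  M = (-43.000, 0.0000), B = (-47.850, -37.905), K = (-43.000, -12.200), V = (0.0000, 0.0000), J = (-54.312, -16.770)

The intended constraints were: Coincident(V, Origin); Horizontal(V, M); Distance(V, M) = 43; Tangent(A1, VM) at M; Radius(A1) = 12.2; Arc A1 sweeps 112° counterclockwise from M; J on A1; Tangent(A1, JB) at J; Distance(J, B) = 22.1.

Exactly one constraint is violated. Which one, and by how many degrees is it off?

Tangent(A1, JB) at J — off by 5.00°.

V = (0.00, 0.00) ✓; V.y = 0.00, M.y = 0.00 ✓; |VM| = 43.00 ✓; ∠(KM, MV) = 90.00° ✓; |KM| = 12.20 ✓; bearing(K→J) − bearing(K→M) = 112.0° ✓; |KJ| = 12.20 ✓; ∠(KJ, JB) = 95.00° ✗; |JB| = 22.10 ✓.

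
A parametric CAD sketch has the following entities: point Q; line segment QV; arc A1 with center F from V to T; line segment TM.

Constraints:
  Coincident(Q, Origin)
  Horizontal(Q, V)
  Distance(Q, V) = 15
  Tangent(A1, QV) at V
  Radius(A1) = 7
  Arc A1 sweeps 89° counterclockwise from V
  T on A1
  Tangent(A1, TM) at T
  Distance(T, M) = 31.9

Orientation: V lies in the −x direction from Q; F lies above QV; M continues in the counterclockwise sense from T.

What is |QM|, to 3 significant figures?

39.5

Q is at the origin; QV is horizontal with |QV| = 15.0 and V on the −x side, so V = (-15.0, 0.00). A1 meets QV tangentially, so FV is at right angles to QV, so F = V + (0, 7) = (-15.0, 7.00). On A1, V sits at bearing -90° from F; an 89° counterclockwise sweep puts T at bearing -1°, so T = F + 7.0·(cos -1°, sin -1°) = (-8.00, 6.88). A1 meets TM tangentially, so FT is at right angles to TM, so TM runs along (−sin -1°, cos -1°); with |TM| = 31.9, M = (-7.44, 38.8). Then |QM| = |M − Q| = 39.5.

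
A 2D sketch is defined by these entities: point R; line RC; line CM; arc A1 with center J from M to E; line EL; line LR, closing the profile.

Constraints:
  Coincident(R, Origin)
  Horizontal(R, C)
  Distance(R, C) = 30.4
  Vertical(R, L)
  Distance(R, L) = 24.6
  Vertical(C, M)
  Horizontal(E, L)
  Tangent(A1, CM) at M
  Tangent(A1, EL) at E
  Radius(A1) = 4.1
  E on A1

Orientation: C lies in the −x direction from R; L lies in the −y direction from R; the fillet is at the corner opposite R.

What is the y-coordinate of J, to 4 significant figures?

-20.50

R is at the origin; RC is horizontal with |RC| = 30.4 and C on the −x side, so C = (-30.40, 0.000). R and L share the same x with |RL| = 24.6 and L on the −y side, so L = (0.000, -24.60). The virtual corner opposite R is at (-30.40, -24.60). The tangent condition forces JM to be normal to CM and tangency of A1 to EL means the radius JE is perpendicular to EL, with radius 4.1, so the center J sits 4.1 in from both sides at J = (-26.30, -20.50). So J.y = -20.50.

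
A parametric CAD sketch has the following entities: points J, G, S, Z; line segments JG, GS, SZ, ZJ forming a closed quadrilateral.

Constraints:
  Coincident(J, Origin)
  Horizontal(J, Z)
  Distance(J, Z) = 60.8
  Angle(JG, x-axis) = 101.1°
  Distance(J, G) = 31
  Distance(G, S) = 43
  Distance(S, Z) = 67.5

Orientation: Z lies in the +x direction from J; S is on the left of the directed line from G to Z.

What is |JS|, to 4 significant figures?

64.15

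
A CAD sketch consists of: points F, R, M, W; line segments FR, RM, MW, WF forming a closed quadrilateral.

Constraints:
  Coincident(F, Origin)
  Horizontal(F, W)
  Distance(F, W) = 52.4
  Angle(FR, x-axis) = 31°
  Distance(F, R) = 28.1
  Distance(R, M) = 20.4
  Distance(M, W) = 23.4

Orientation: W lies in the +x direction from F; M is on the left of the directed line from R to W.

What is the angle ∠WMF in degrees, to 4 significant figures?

86.60°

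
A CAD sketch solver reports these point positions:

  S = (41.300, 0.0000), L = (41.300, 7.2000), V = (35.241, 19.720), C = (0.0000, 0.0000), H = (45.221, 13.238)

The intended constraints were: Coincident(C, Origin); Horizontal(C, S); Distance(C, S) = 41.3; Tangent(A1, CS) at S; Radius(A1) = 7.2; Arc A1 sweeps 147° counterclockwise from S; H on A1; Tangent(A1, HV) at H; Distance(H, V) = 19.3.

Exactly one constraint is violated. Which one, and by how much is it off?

Distance(H, V) = 19.3 — off by 7.40.

C = (0.00, 0.00) ✓; C.y = 0.00, S.y = 0.00 ✓; |CS| = 41.30 ✓; ∠(LS, SC) = 90.00° ✓; |LS| = 7.200 ✓; bearing(L→H) − bearing(L→S) = 147.0° ✓; |LH| = 7.199 ✓; ∠(LH, HV) = 90.00° ✓; |HV| = 11.90 ✗.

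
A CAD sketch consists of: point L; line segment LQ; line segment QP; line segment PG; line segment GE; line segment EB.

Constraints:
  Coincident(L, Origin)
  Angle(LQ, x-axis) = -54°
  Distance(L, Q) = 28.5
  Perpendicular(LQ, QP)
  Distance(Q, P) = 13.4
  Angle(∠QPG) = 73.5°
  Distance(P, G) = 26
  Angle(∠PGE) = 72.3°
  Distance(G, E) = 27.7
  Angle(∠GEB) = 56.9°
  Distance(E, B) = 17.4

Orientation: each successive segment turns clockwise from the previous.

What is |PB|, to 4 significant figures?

14.49

L is at the origin; LQ runs at -54.0° with length 28.5, so Q = (16.75, -23.06). LQ is perpendicular to QP, so QP runs at -144.0°; with |QP| = 13.4, P = (5.911, -30.93). ∠QPG = 73.5° gives PG at 109.5° from the x-axis; with |PG| = 26.0, G = (-2.768, -6.425). ∠PGE = 72.3° gives GE at 1.800° from the x-axis; with |GE| = 27.7, E = (24.92, -5.555). ∠GEB = 56.9° gives EB at -121.3° from the x-axis; with |EB| = 17.4, B = (15.88, -20.42). Then |PB| = |B − P| = 14.49.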